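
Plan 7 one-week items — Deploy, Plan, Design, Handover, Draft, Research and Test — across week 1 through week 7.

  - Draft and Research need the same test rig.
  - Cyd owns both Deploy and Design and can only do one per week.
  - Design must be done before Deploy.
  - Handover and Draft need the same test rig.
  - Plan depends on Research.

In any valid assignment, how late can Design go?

Downstream work caps Design at week 6.
Design at week 6 is achievable: Test in week 1, Deploy in week 7, Draft in week 2, Handover in week 1, Research in week 1, Design in week 6, Plan in week 2.

week 6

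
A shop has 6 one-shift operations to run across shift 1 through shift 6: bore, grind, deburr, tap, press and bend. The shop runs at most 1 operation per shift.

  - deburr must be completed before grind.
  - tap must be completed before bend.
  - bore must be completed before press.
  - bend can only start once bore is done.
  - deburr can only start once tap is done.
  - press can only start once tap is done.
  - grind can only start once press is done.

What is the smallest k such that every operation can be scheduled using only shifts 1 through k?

The precedence chain requires at least 3 distinct shifts.
With at most 1 per shift and 6 operations, at least 6 shifts are needed.
6 works (last occupied shift: shift 6): for example tap in shift 1; grind in shift 5; deburr in shift 4; bend in shift 6; press in shift 3; bore in shift 2.

6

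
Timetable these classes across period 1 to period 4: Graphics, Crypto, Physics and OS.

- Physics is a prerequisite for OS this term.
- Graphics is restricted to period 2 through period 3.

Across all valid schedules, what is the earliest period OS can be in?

Precedence pushes OS to at least period 2.
OS at period 2 is achievable: Physics -> period 1, Crypto -> period 1, OS -> period 2, Graphics -> period 2.

period 2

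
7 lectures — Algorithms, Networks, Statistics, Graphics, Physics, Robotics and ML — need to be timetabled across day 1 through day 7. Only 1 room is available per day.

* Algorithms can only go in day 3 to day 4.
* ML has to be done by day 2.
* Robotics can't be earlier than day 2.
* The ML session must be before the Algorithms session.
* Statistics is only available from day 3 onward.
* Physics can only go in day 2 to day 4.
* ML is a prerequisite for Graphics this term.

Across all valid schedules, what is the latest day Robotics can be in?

day 7

Robotics is available from day 2.
Robotics at day 7 is achievable: Robotics in day 7; Statistics in day 4; Physics in day 2; Networks in day 6; Graphics in day 5; Algorithms in day 3; ML in day 1.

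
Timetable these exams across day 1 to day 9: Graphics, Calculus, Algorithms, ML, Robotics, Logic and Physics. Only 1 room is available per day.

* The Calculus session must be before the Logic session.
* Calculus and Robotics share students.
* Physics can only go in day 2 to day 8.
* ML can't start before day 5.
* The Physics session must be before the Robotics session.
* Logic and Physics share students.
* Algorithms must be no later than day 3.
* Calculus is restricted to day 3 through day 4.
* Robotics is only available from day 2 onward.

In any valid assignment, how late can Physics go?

day 8

Physics is available from day 2; Physics's own window allows nothing later than day 8.
Physics at day 8 is achievable: ML -> day 5, Logic -> day 4, Robotics -> day 9, Calculus -> day 3, Algorithms -> day 1, Physics -> day 8, Graphics -> day 2.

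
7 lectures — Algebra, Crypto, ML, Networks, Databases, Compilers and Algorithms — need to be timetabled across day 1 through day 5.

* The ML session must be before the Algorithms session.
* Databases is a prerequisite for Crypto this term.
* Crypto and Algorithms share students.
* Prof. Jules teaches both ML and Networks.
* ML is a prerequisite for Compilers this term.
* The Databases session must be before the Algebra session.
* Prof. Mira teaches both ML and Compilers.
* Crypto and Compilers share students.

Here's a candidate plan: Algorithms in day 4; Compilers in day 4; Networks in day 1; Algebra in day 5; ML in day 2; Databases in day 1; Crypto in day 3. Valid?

Prof. Jules teaches both ML and Networks — holds.
The ML session must be before the Algorithms session — holds.
Crypto and Compilers share students — holds.
Prof. Mira teaches both ML and Compilers — holds.
The Databases session must be before the Algebra session — holds.
Databases is a prerequisite for Crypto this term — holds.
Crypto and Algorithms share students — holds.
ML is a prerequisite for Compilers this term — holds.

Yes, all constraints hold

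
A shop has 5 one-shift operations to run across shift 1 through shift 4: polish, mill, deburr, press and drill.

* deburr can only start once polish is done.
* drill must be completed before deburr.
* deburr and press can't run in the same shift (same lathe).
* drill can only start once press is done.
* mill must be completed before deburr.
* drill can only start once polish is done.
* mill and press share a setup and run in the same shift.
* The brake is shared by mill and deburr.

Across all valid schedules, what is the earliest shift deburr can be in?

Precedence pushes deburr to at least shift 3.
deburr at shift 3 is achievable: press=shift 1; mill=shift 1; polish=shift 1; deburr=shift 3; drill=shift 2.

shift 3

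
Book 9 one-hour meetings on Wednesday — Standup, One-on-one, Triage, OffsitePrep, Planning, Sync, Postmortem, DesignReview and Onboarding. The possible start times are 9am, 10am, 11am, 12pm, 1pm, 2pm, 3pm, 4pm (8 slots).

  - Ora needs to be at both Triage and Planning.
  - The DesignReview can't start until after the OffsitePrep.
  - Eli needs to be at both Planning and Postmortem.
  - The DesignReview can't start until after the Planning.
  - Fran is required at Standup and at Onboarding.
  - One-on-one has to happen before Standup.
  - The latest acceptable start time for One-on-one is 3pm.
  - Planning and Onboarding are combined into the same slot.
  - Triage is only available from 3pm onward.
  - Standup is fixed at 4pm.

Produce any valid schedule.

Triage=3pm; Planning=9am; Postmortem=10am; OffsitePrep=9am; One-on-one=9am; DesignReview=10am; Standup=4pm; Onboarding=9am; Sync=9am

Checking: OffsitePrep(9am) before DesignReview(10am); One-on-one(9am) before Standup(4pm); Planning(9am) before DesignReview(10am); Standup(4pm) != Onboarding(9am); Planning(9am) != Postmortem(10am); Triage(3pm) != Planning(9am); Planning = Onboarding = 9am; Standup=4pm in [4pm,4pm]; One-on-one=9am in [9am,3pm]; Triage=3pm in [3pm,4pm].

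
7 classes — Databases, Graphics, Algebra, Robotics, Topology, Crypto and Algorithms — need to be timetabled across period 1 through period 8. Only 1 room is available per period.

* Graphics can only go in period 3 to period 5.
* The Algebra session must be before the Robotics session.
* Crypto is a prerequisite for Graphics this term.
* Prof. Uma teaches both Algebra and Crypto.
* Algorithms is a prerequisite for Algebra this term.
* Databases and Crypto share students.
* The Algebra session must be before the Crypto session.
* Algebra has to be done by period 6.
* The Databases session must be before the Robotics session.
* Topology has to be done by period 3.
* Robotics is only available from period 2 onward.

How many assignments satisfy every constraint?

9

Splitting on Databases: it can be period 6 (6), period 7 (3). Listing each branch's schedules as (Graphics, Algebra, Robotics, Topology, Crypto, Algorithms) by period number:
Databases=period 6: (5,2,7,3,4,1) (5,2,8,3,4,1) (5,3,7,1,4,2) (5,3,7,2,4,1) (5,3,8,1,4,2) (5,3,8,2,4,1) — 6.
Databases=period 7: (5,2,8,3,4,1) (5,3,8,1,4,2) (5,3,8,2,4,1) — 3.
Summing: 6 + 3 = 9.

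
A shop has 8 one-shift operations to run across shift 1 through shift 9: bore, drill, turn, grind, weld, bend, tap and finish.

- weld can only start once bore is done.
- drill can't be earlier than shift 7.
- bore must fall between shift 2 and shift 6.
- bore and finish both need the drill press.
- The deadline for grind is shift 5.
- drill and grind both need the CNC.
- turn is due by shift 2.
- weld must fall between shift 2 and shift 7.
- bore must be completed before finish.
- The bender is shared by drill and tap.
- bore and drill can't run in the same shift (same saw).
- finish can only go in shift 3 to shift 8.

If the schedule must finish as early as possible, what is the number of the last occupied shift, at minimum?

shift 7

The precedence chain requires at least 2 distinct shifts.
drill can't be placed before shift 7, so the schedule must run through at least shift 7.
7 works (last occupied shift: shift 7): for example bend in shift 1; tap in shift 1; grind in shift 1; bore in shift 2; weld in shift 3; turn in shift 1; drill in shift 7; finish in shift 3.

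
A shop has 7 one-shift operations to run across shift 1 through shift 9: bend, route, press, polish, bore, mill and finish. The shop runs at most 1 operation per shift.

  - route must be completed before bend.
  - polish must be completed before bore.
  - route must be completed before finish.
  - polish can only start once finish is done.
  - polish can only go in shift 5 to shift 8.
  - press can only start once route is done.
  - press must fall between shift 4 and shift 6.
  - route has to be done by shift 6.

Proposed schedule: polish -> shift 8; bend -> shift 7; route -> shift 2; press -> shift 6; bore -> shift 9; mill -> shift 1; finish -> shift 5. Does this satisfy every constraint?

polish must be completed before bore — holds.
polish can only go in shift 5 to shift 8 — holds.
press must fall between shift 4 and shift 6 — holds.
The shop runs at most 1 operation per shift — holds.
route must be completed before finish — holds.
polish can only start once finish is done — holds.
press can only start once route is done — holds.
route must be completed before bend — holds.
route has to be done by shift 6 — holds.

Yes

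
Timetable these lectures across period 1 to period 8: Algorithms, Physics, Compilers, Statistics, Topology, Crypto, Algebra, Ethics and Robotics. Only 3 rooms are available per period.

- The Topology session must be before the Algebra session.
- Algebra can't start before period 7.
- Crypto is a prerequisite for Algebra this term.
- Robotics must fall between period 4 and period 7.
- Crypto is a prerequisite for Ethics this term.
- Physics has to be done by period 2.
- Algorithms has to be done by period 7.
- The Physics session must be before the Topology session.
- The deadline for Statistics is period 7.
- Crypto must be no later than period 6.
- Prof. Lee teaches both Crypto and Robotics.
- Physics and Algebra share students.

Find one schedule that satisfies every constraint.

Statistics -> period 2; Compilers -> period 3; Physics -> period 1; Algorithms -> period 1; Topology -> period 2; Algebra -> period 7; Ethics -> period 2; Crypto -> period 1; Robotics -> period 4

Checking: Crypto(period 1) before Ethics(period 2); Topology(period 2) before Algebra(period 7); Physics(period 1) before Topology(period 2); Crypto(period 1) before Algebra(period 7); Physics(period 1) != Algebra(period 7); Crypto(period 1) != Robotics(period 4); Algorithms=period 1 in [period 1,period 7]; Physics=period 1 in [period 1,period 2]; Robotics=period 4 in [period 4,period 7]; Crypto=period 1 in [period 1,period 6]; Algebra=period 7 in [period 7,period 8]; Statistics=period 2 in [period 1,period 7]; max 3 per period (cap 3).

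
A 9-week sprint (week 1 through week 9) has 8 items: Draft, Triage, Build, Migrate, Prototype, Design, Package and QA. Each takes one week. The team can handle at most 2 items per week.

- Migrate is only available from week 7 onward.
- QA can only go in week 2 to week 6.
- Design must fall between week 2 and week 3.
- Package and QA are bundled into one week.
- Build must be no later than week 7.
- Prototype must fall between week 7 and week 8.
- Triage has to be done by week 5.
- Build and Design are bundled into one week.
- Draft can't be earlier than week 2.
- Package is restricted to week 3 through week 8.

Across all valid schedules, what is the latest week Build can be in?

week 3

Build must be in the same week as Design, which can't be before week 2, so Build is at least week 2; Build's own window allows nothing later than week 7; Build must be in the same week as Design, which can't be after week 3, so Build is at most week 3.
Build at week 3 is achievable: Migrate -> week 7; Package -> week 4; Build -> week 3; Triage -> week 1; Draft -> week 2; QA -> week 4; Prototype -> week 7; Design -> week 3.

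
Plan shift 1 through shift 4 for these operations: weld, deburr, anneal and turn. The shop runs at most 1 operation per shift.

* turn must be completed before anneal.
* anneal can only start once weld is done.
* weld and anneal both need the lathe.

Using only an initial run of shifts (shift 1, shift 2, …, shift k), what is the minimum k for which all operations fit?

The precedence chain requires at least 2 distinct shifts.
With at most 1 per shift and 4 operations, at least 4 shifts are needed.
4 works (last occupied shift: shift 4): for example anneal -> shift 3, turn -> shift 2, weld -> shift 1, deburr -> shift 4.

4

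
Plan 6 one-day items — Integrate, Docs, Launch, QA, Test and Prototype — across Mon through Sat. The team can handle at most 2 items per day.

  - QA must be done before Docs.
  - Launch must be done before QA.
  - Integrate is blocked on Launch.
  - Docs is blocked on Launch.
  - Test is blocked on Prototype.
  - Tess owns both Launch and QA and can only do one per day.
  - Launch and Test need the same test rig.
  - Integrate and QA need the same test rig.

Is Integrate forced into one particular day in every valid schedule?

No

Integrate can be Tue (e.g. Docs -> Thu, Launch -> Mon, Integrate -> Tue, Prototype -> Mon, QA -> Wed, Test -> Tue) or Wed (e.g. Test in Tue, QA in Tue, Integrate in Wed, Prototype in Mon, Launch in Mon, Docs in Wed).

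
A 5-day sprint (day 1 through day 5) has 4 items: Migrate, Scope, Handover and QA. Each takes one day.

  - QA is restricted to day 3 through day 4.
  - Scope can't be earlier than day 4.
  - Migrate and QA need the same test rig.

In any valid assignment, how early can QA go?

QA is available from day 3; QA's own window allows nothing later than day 4.
QA at day 3 is achievable: Migrate in day 1; Scope in day 4; QA in day 3; Handover in day 1.

day 3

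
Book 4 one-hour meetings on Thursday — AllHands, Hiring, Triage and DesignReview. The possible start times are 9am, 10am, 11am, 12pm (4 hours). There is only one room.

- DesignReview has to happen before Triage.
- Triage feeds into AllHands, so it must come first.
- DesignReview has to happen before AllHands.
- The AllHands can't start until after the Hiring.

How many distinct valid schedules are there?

3

Enumerating: Hiring=11am; Triage=10am; DesignReview=9am; AllHands=12pm | Hiring in 10am; DesignReview in 9am; Triage in 11am; AllHands in 12pm | DesignReview in 10am; AllHands in 12pm; Hiring in 9am; Triage in 11am.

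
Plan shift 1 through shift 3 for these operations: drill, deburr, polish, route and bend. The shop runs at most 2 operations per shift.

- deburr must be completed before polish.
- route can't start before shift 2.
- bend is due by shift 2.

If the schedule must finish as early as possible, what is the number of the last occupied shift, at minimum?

The precedence chain requires at least 2 distinct shifts.
With at most 2 per shift and 5 operations, at least 3 shifts are needed.
3 works (last occupied shift: shift 3): for example drill -> shift 3; bend -> shift 1; route -> shift 2; polish -> shift 2; deburr -> shift 1.

shift 3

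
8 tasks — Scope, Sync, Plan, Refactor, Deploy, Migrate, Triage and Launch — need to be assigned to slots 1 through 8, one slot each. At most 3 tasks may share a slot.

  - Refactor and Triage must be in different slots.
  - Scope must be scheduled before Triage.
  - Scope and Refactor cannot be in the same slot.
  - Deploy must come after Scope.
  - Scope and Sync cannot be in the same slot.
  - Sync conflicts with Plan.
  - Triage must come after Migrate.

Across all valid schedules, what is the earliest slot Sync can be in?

1

Sync at 1 is achievable: Triage in 3, Migrate in 1, Launch in 2, Deploy in 3, Scope in 2, Plan in 2, Sync in 1, Refactor in 1.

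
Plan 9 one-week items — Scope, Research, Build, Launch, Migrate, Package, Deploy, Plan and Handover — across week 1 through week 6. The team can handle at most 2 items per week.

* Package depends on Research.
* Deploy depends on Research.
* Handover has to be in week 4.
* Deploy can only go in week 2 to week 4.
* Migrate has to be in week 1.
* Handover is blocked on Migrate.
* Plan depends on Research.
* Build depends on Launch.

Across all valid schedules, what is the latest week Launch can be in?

week 5

Downstream work caps Launch at week 5.
Launch at week 5 is achievable: Research=week 1, Package=week 2, Scope=week 3, Launch=week 5, Handover=week 4, Build=week 6, Deploy=week 2, Plan=week 3, Migrate=week 1.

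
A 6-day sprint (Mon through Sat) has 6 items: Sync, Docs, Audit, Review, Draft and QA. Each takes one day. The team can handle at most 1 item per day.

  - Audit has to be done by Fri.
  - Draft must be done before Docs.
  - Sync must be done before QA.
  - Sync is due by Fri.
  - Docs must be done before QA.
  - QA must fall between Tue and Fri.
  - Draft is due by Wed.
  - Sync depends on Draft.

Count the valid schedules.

10

Splitting on Sync: it can be Tue (3), Wed (4), Thu (3). Listing each branch's schedules as (Docs, Audit, Review, Draft, QA):
Sync=Tue: (Wed,Thu,Sat,Mon,Fri) (Wed,Fri,Sat,Mon,Thu) (Thu,Wed,Sat,Mon,Fri) — 3.
Sync=Wed: (Tue,Thu,Sat,Mon,Fri) (Tue,Fri,Sat,Mon,Thu) (Thu,Mon,Sat,Tue,Fri) (Thu,Tue,Sat,Mon,Fri) — 4.
Sync=Thu: (Tue,Wed,Sat,Mon,Fri) (Wed,Mon,Sat,Tue,Fri) (Wed,Tue,Sat,Mon,Fri) — 3.
Summing: 3 + 4 + 3 = 10.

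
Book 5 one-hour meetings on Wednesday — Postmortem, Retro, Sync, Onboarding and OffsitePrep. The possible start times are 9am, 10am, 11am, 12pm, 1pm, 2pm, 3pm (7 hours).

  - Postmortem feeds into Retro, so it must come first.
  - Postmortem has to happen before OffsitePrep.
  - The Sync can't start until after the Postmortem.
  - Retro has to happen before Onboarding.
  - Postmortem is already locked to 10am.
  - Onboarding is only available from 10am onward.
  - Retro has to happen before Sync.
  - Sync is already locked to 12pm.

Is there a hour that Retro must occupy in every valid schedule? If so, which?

Postmortem is fixed at 10am and must come before Retro, so Retro is at least 11am.
Sync is fixed at 12pm and must come after Retro, so Retro is at most 11am.
So Retro must be 11am.

11am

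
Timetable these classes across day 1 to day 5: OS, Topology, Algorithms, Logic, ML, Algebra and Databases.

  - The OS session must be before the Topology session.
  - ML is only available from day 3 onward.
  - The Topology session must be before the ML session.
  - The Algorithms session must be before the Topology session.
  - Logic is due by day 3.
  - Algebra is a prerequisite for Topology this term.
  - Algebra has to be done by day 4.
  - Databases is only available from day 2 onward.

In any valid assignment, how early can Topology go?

day 2

Precedence pushes Topology to at least day 2; downstream work caps Topology at day 4.
Topology at day 2 is achievable: OS=day 1; Algorithms=day 1; Logic=day 1; Algebra=day 1; Topology=day 2; Databases=day 2; ML=day 3.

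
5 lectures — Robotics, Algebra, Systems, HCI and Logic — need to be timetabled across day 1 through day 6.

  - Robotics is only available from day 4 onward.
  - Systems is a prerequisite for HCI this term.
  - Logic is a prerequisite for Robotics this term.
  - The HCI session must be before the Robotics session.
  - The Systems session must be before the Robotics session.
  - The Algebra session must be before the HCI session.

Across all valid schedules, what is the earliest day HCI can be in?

Precedence pushes HCI to at least day 2; downstream work caps HCI at day 5.
HCI at day 2 is achievable: Robotics -> day 4; HCI -> day 2; Algebra -> day 1; Systems -> day 1; Logic -> day 1.

day 2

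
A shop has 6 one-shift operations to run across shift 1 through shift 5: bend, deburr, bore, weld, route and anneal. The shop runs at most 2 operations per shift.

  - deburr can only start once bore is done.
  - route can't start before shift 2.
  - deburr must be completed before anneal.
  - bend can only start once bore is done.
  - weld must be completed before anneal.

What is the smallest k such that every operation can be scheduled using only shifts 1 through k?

The precedence chain requires at least 3 distinct shifts.
With at most 2 per shift and 6 operations, at least 3 shifts are needed.
3 works (last occupied shift: shift 3): for example bend -> shift 3, deburr -> shift 2, weld -> shift 1, anneal -> shift 3, route -> shift 2, bore -> shift 1.

3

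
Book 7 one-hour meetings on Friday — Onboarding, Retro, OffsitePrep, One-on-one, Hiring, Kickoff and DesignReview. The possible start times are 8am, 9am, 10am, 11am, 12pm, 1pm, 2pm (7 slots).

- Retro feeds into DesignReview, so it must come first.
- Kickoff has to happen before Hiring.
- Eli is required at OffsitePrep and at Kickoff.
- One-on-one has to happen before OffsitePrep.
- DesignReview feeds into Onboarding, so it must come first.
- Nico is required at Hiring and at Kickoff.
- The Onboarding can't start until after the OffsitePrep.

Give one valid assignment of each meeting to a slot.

Onboarding=10am, Hiring=9am, Kickoff=8am, DesignReview=9am, Retro=8am, One-on-one=8am, OffsitePrep=9am

Checking: DesignReview(9am) before Onboarding(10am); One-on-one(8am) before OffsitePrep(9am); OffsitePrep(9am) before Onboarding(10am); Kickoff(8am) before Hiring(9am); Retro(8am) before DesignReview(9am); Hiring(9am) != Kickoff(8am); OffsitePrep(9am) != Kickoff(8am).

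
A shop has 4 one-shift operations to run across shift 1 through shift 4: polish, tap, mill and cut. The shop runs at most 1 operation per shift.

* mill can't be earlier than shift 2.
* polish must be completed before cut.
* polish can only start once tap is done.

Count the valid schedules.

3

Enumerating: polish=shift 3; tap=shift 1; cut=shift 4; mill=shift 2 | cut in shift 4, polish in shift 2, tap in shift 1, mill in shift 3 | mill in shift 4, tap in shift 1, cut in shift 3, polish in shift 2.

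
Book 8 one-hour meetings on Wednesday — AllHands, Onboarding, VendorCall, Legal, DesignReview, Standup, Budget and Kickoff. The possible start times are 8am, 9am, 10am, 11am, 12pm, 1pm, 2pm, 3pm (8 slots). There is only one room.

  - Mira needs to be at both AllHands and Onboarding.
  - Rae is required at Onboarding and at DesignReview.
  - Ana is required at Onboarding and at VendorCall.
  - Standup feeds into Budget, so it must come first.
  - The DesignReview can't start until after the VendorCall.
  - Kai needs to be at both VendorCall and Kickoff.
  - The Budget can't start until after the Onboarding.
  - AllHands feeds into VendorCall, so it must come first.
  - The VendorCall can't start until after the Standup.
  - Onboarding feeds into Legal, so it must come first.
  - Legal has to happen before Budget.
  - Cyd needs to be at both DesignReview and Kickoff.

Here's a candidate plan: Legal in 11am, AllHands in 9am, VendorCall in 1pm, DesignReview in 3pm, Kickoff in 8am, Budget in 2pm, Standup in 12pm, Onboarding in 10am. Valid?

Kai needs to be at both VendorCall and Kickoff — holds.
There is only one room — holds.
The VendorCall can't start until after the Standup — holds.
Ana is required at Onboarding and at VendorCall — holds.
Legal has to happen before Budget — holds.
AllHands feeds into VendorCall, so it must come first — holds.
Rae is required at Onboarding and at DesignReview — holds.
The Budget can't start until after the Onboarding — holds.
Onboarding feeds into Legal, so it must come first — holds.
Cyd needs to be at both DesignReview and Kickoff — holds.
Mira needs to be at both AllHands and Onboarding — holds.
Standup feeds into Budget, so it must come first — holds.
The DesignReview can't start until after the VendorCall — holds.

Valid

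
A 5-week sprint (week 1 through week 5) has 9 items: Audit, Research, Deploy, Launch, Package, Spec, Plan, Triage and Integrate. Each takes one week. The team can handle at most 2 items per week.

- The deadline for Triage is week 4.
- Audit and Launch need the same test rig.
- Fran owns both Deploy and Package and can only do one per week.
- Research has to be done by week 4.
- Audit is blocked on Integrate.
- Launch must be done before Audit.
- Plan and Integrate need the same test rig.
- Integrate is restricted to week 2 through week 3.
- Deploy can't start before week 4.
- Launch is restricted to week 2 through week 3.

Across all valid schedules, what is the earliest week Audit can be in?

Precedence pushes Audit to at least week 3.
Audit at week 3 is achievable: Plan -> week 5, Spec -> week 4, Triage -> week 1, Research -> week 1, Audit -> week 3, Package -> week 3, Integrate -> week 2, Launch -> week 2, Deploy -> week 4.

week 3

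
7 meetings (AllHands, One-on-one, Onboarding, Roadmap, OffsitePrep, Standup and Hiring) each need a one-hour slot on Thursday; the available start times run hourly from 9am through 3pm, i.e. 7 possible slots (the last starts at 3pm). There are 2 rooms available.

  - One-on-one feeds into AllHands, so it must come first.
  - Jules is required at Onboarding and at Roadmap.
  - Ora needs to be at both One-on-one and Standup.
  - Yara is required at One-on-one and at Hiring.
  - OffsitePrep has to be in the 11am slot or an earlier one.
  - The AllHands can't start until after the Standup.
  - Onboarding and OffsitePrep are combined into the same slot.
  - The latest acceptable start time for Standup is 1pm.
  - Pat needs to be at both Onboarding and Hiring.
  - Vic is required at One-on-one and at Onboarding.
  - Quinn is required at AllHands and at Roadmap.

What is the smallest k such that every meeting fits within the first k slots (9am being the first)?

4

The precedence chain requires at least 2 distinct slots.
With at most 2 per slot and 7 meetings, at least 4 slots are needed.
4 works (last occupied slot: 12pm): for example Roadmap in 10am, AllHands in 12pm, One-on-one in 10am, Hiring in 11am, OffsitePrep in 9am, Standup in 11am, Onboarding in 9am.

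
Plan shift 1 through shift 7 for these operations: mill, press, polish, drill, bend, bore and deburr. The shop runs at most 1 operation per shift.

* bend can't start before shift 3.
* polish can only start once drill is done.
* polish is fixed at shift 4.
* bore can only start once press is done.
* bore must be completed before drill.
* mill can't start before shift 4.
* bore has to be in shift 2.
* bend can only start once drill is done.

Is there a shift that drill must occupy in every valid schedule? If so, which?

shift 3

bore is fixed at shift 2 and must come before drill, so drill is at least shift 3.
polish is fixed at shift 4 and must come after drill, so drill is at most shift 3.
So drill must be shift 3.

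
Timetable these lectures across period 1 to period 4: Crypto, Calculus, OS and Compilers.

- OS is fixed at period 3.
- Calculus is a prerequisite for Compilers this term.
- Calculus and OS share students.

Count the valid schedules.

Splitting on Crypto: it can be period 1 (5), period 2 (5), period 3 (5), period 4 (5). Listing each branch's schedules as (Calculus, OS, Compilers) by period number:
Crypto=period 1: (1,3,2) (1,3,3) (1,3,4) (2,3,3) (2,3,4) — 5.
Crypto=period 2: (1,3,2) (1,3,3) (1,3,4) (2,3,3) (2,3,4) — 5.
Crypto=period 3: (1,3,2) (1,3,3) (1,3,4) (2,3,3) (2,3,4) — 5.
Crypto=period 4: (1,3,2) (1,3,3) (1,3,4) (2,3,3) (2,3,4) — 5.
Summing: 5 + 5 + 5 + 5 = 20.

20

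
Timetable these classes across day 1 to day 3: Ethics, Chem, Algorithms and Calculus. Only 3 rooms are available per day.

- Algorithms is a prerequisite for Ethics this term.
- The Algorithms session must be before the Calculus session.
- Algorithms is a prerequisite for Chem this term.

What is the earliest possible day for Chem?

Precedence pushes Chem to at least day 2.
Chem at day 2 is achievable: Chem -> day 2, Algorithms -> day 1, Ethics -> day 2, Calculus -> day 2.

day 2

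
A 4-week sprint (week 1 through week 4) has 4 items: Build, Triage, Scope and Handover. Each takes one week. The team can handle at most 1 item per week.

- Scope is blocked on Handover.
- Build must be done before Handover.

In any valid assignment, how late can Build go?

week 2

Downstream work caps Build at week 2.
Build at week 2 is achievable: Triage in week 1, Scope in week 4, Build in week 2, Handover in week 3.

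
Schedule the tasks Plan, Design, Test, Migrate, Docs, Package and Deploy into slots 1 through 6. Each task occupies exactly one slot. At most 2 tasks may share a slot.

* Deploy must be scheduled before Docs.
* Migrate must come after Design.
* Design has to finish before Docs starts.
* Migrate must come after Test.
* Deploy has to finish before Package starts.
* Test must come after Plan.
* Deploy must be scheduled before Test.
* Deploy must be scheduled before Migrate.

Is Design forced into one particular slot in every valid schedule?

No

Design can be 1 (e.g. Migrate in 4; Test in 3; Design in 1; Deploy in 1; Docs in 2; Package in 3; Plan in 2) or 2 (e.g. Test=2; Plan=1; Package=4; Design=2; Deploy=1; Migrate=3; Docs=3).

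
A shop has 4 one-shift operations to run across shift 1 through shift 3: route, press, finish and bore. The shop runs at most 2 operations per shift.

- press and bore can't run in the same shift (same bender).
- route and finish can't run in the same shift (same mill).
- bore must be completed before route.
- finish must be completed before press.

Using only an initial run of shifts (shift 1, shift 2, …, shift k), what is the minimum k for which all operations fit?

The precedence chain requires at least 2 distinct shifts.
With at most 2 per shift and 4 operations, at least 2 shifts are needed.
2 works (last occupied shift: shift 2): for example route=shift 2; bore=shift 1; finish=shift 1; press=shift 2.

2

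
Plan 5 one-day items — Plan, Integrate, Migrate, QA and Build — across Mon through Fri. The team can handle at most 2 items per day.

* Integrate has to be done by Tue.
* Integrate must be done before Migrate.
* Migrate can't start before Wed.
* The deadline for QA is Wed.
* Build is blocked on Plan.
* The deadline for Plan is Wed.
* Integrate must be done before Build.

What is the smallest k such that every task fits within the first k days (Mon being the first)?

The precedence chain requires at least 2 distinct days.
With at most 2 per day and 5 tasks, at least 3 days are needed.
Migrate can't be placed before Wed — that is day 3 counting from Mon — so the schedule must run through at least 3 days.
3 works (last occupied day: Wed): for example Build -> Tue; QA -> Tue; Plan -> Mon; Integrate -> Mon; Migrate -> Wed.

3 days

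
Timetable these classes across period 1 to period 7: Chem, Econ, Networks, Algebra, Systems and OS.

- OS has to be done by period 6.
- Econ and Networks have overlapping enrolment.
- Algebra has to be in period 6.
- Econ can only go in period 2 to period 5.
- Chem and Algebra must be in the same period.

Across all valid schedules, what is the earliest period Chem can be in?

Chem must be in the same period as Algebra, which can't be before period 6, so Chem is at least period 6; Chem must be in the same period as Algebra, which can't be after period 6, so Chem is at most period 6.
Chem at period 6 is achievable: Networks -> period 1, Chem -> period 6, OS -> period 1, Econ -> period 2, Systems -> period 1, Algebra -> period 6.

period 6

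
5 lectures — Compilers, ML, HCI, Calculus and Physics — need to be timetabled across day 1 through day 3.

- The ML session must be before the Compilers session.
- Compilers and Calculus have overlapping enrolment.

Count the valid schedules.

Splitting on Compilers: it can be day 2 (18), day 3 (36). Listing each branch's schedules as (ML, HCI, Calculus, Physics) by day number:
Compilers=day 2: (1,1,1,1) (1,1,1,2) (1,1,1,3) (1,1,3,1) (1,1,3,2) (1,1,3,3) (1,2,1,1) (1,2,1,2) (1,2,1,3) (1,2,3,1) (1,2,3,2) (1,2,3,3) (1,3,1,1) (1,3,1,2) (1,3,1,3) (1,3,3,1) (1,3,3,2) (1,3,3,3) — 18.
Compilers=day 3: (1,1,1,1) (1,1,1,2) (1,1,1,3) (1,1,2,1) (1,1,2,2) (1,1,2,3) (1,2,1,1) (1,2,1,2) (1,2,1,3) (1,2,2,1) (1,2,2,2) (1,2,2,3) (1,3,1,1) (1,3,1,2) (1,3,1,3) (1,3,2,1) (1,3,2,2) (1,3,2,3) (2,1,1,1) (2,1,1,2) (2,1,1,3) (2,1,2,1) (2,1,2,2) (2,1,2,3) (2,2,1,1) (2,2,1,2) (2,2,1,3) (2,2,2,1) (2,2,2,2) (2,2,2,3) (2,3,1,1) (2,3,1,2) (2,3,1,3) (2,3,2,1) (2,3,2,2) (2,3,2,3) — 36.
Summing: 18 + 36 = 54.

54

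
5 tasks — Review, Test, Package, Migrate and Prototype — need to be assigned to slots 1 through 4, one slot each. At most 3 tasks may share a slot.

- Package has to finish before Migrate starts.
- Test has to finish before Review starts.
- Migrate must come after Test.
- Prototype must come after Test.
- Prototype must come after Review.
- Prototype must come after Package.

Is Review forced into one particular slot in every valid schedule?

Review can be 2 (e.g. Test -> 1, Review -> 2, Migrate -> 2, Package -> 1, Prototype -> 3) or 3 (e.g. Review in 3, Prototype in 4, Migrate in 2, Test in 1, Package in 1).

No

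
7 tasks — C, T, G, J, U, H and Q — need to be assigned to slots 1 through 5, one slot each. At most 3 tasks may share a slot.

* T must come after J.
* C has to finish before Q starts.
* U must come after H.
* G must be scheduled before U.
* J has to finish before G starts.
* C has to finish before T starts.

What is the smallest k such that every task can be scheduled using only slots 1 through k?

3

The precedence chain requires at least 3 distinct slots.
With at most 3 per slot and 7 tasks, at least 3 slots are needed.
3 works (last occupied slot: 3): for example H in 1, G in 2, Q in 2, J in 1, U in 3, T in 2, C in 1.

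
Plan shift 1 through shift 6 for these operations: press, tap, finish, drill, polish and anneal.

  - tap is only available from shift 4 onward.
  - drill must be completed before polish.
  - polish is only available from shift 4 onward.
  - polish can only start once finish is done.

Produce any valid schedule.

anneal in shift 1, tap in shift 4, press in shift 1, polish in shift 4, finish in shift 1, drill in shift 1

Checking: drill(shift 1) before polish(shift 4); finish(shift 1) before polish(shift 4); polish=shift 4 in [shift 4,shift 6]; tap=shift 4 in [shift 4,shift 6].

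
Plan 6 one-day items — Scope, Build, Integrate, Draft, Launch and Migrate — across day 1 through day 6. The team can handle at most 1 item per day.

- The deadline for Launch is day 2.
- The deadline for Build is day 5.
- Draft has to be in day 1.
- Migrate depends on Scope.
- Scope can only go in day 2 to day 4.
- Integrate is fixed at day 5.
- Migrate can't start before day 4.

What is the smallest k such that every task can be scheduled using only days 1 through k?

The precedence chain requires at least 2 distinct days.
With at most 1 per day and 6 tasks, at least 6 days are needed.
Integrate can't be placed before day 5, so the schedule must run through at least day 5.
6 works (last occupied day: day 6): for example Launch -> day 2, Build -> day 4, Scope -> day 3, Integrate -> day 5, Migrate -> day 6, Draft -> day 1.

6 days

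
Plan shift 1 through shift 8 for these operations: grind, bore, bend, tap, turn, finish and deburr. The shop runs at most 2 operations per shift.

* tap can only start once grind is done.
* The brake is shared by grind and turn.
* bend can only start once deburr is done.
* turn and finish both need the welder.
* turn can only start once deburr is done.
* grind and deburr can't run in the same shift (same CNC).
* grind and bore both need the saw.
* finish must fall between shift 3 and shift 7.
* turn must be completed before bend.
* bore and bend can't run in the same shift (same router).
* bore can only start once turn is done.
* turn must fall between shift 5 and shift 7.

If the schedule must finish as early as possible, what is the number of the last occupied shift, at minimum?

shift 7

The precedence chain requires at least 3 distinct shifts.
With at most 2 per shift and 7 operations, at least 4 shifts are needed.
Propagating the time windows through the other constraints, bore can't land before shift 6, so the schedule must run through at least shift 6.
Could 6 shifts be enough, i.e. nothing placed later than shift 6? No: turn's window within 6 shifts is {shift 5, shift 6}; bore must come after turn (at shift 5 or later) → {shift 6}; turn must come before bore (at shift 6 or earlier) → {shift 5}; deburr must come before turn (at shift 5 or earlier) → {shift 1, shift 2, shift 3, shift 4}; bend must come after deburr (at shift 1 or later) → {shift 2, shift 3, shift 4, shift 5, shift 6}; bend must come after turn (at shift 5 or later) → {shift 6}; bend can't share with bore (shift 6) → nothing is left.
So 6 shifts is not enough.
7 works (last occupied shift: shift 7): for example deburr in shift 1; turn in shift 5; grind in shift 2; tap in shift 3; finish in shift 3; bore in shift 7; bend in shift 6.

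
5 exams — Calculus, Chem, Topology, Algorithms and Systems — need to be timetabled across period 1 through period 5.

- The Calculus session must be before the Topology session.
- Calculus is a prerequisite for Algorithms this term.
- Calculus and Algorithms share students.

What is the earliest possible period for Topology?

period 2

Precedence pushes Topology to at least period 2.
Topology at period 2 is achievable: Algorithms -> period 2; Chem -> period 1; Topology -> period 2; Systems -> period 1; Calculus -> period 1.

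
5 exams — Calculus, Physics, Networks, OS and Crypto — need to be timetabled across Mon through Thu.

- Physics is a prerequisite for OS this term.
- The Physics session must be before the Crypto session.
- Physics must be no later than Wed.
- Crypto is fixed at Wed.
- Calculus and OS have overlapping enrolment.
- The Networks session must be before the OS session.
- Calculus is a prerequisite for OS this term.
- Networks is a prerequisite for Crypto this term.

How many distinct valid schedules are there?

Splitting on Calculus: it can be Mon (9), Tue (8), Wed (4). Listing each branch's schedules as (Physics, Networks, OS, Crypto):
Calculus=Mon: (Mon,Mon,Tue,Wed) (Mon,Mon,Wed,Wed) (Mon,Mon,Thu,Wed) (Mon,Tue,Wed,Wed) (Mon,Tue,Thu,Wed) (Tue,Mon,Wed,Wed) (Tue,Mon,Thu,Wed) (Tue,Tue,Wed,Wed) (Tue,Tue,Thu,Wed) — 9.
Calculus=Tue: (Mon,Mon,Wed,Wed) (Mon,Mon,Thu,Wed) (Mon,Tue,Wed,Wed) (Mon,Tue,Thu,Wed) (Tue,Mon,Wed,Wed) (Tue,Mon,Thu,Wed) (Tue,Tue,Wed,Wed) (Tue,Tue,Thu,Wed) — 8.
Calculus=Wed: (Mon,Mon,Thu,Wed) (Mon,Tue,Thu,Wed) (Tue,Mon,Thu,Wed) (Tue,Tue,Thu,Wed) — 4.
Summing: 9 + 8 + 4 = 21.

21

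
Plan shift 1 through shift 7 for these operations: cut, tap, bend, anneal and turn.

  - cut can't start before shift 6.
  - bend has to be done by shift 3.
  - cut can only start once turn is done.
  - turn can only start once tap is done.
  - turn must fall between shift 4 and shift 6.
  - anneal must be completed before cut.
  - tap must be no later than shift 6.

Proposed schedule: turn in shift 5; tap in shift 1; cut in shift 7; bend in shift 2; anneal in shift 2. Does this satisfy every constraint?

bend has to be done by shift 3 — holds.
tap must be no later than shift 6 — holds.
anneal must be completed before cut — holds.
turn can only start once tap is done — holds.
turn must fall between shift 4 and shift 6 — holds.
cut can't start before shift 6 — holds.
cut can only start once turn is done — holds.

Valid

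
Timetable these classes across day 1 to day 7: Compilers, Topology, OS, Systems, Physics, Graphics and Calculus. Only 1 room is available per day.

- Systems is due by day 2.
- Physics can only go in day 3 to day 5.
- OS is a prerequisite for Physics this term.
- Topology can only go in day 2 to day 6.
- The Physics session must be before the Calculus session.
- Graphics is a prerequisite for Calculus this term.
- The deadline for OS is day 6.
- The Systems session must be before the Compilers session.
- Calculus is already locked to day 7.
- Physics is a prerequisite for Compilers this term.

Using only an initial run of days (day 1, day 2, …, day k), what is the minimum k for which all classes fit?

The precedence chain requires at least 3 distinct days.
With at most 1 per day and 7 classes, at least 7 days are needed.
Calculus can't be placed before day 7, so the schedule must run through at least day 7.
7 works (last occupied day: day 7): for example Graphics in day 6, Compilers in day 5, Topology in day 4, OS in day 2, Calculus in day 7, Systems in day 1, Physics in day 3.

7 days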